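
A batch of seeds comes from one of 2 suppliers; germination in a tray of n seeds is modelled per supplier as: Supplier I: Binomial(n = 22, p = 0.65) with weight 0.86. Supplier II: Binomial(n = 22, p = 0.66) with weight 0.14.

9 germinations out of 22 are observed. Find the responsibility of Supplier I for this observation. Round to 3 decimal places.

0.886

By Bayes' theorem, P(k | x) = π_k f_k(x) / Σ_j π_j f_j(x).
Component likelihoods at x = 9 germinations out of 22:
  f_I = 0.0121851
  f_II = 0.00959057
Prior × likelihood for each component:
  π_I·f_I = 0.86 × 0.0121851 = 0.0104792
  π_II·f_II = 0.14 × 0.00959057 = 0.00134268
Marginal: 0.0104792 + 0.00134268 = 0.0118218
P(Supplier I | the observation) = 0.0104792 / 0.0118218 ≈ 0.886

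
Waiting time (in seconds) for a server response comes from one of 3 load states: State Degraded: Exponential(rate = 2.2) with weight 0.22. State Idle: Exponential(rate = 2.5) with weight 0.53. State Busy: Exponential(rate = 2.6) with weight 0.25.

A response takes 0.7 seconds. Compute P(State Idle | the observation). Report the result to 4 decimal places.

0.5241

P(component k | x) = π_k·f_k(x) / marginal(x), where marginal(x) = Σ_j π_j·f_j(x).
Component likelihoods at x = 0.7 seconds:
  L_Degraded = 2.2·e^(−2.2·0.7) = 2.2·e^(−1.5400) = 0.471638
  L_Idle = 2.5·e^(−2.5·0.7) = 2.5·e^(−1.7500) = 0.434435
  L_Busy = 2.6·e^(−2.6·0.7) = 2.6·e^(−1.8200) = 0.421267
Prior × likelihood for each component:
  π_Degraded·L_Degraded = 0.22 × 0.471638 = 0.10376
  π_Idle·L_Idle = 0.53 × 0.434435 = 0.23025
  π_Busy·L_Busy = 0.25 × 0.421267 = 0.105317
Denominator: 0.10376 + 0.23025 + 0.105317 = 0.439328
So the posterior for State Idle is 0.23025 / 0.439328 ≈ 0.5241.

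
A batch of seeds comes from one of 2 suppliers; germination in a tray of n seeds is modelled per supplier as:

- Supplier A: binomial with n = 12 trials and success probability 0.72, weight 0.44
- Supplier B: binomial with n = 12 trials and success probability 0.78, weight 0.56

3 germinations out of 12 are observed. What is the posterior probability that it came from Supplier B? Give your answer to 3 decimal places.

The responsibility of component k is P(Z=k) f_k(x) divided by Σ_j P(Z=j) f_j(x).
Binomial probabilities:
  f_A = 0.000868645
  f_B = 0.000126041
Multiply by the mixture weights:
  P(Z=A)·f_A = 0.44 × 0.000868645 = 0.000382204
  P(Z=B)·f_B = 0.56 × 0.000126041 = 7.05828e-05
Marginal: 0.000382204 + 7.05828e-05 = 0.000452787
P(Supplier B | data) ≈ 0.156

0.156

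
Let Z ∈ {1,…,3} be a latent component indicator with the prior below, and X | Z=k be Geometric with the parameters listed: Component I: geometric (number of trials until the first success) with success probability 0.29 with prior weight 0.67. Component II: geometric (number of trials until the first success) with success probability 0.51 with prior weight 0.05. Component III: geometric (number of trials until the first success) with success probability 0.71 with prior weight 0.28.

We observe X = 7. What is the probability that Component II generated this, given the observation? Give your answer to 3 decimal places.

By Bayes' theorem, P(k | x) = w_k f_k(x) / Σ_j w_j f_j(x).
Geometric probabilities:
  p_I = 0.29·(1−0.29)^6 = 0.29·0.1281 = 0.0371491
  p_II = 0.51·(1−0.51)^6 = 0.51·0.0138413 = 0.00705906
  p_III = 0.71·(1−0.71)^6 = 0.71·0.000594823 = 0.000422325
Prior × likelihood for each component:
  w_I·p_I = 0.67 × 0.0371491 = 0.0248899
  w_II·p_II = 0.05 × 0.00705906 = 0.000352953
  w_III·p_III = 0.28 × 0.000422325 = 0.000118251
Normaliser: 0.0248899 + 0.000352953 + 0.000118251 = 0.0253611
P(Component II | 7) = 0.000352953 / 0.0253611 ≈ 0.014

0.014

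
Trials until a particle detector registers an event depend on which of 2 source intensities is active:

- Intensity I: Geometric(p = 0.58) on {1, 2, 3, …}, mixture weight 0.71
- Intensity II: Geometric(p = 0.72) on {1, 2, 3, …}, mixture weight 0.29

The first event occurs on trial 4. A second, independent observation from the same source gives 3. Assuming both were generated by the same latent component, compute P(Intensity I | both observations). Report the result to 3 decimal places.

0.923

P(component k | x) = π_k·f_k(x) / marginal(x), where marginal(x) = Σ_j π_j·f_j(x).
Since both observations come from the same component, the likelihood for component k is f_k(x₁)·f_k(x₂).
  L_I = [0.042971] × [0.102312] = 0.00439645
  L_II = [0.0158054] × [0.056448] = 0.000892185
Unnormalised posteriors:
  π_I·L_I = 0.71 × 0.00439645 = 0.00312148
  π_II·L_II = 0.29 × 0.000892185 = 0.000258734
Normaliser: 0.00312148 + 0.000258734 = 0.00338022
P(Intensity I | x₁,x₂) ≈ 0.923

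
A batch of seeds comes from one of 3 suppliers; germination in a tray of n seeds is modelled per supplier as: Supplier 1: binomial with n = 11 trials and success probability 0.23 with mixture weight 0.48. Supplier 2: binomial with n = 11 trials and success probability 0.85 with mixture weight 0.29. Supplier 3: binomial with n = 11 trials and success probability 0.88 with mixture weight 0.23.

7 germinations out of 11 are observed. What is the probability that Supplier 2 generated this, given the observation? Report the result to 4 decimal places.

P(component k | x) = w_k·f_k(x) / marginal(x), where marginal(x) = Σ_j w_j·f_j(x).
Evaluate each component's likelihood at the observed value:
  f_1 = C(11,7)·0.23^7·0.77^4 = 330·3.40483e-05·0.35153 = 0.00394977
  f_2 = C(11,7)·0.85^7·0.15^4 = 330·0.320577·0.00050625 = 0.0535564
  f_3 = C(11,7)·0.88^7·0.12^4 = 330·0.408676·0.00020736 = 0.0279652
Weight by the priors:
  w_1·f_1 = 0.48 × 0.00394977 = 0.00189589
  w_2·f_2 = 0.29 × 0.0535564 = 0.0155314
  w_3·f_3 = 0.23 × 0.0279652 = 0.00643199
Normaliser: 0.00189589 + 0.0155314 + 0.00643199 = 0.0238592
P(Supplier 2 | 7 germinations out of 11) ≈ 0.6510

0.6510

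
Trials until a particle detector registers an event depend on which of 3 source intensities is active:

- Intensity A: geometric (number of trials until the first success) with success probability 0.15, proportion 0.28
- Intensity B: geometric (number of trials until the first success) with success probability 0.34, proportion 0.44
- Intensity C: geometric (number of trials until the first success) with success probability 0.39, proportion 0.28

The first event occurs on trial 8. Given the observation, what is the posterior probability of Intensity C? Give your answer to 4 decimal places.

Posterior ∝ prior × likelihood, so P(k | x) ∝ P(Z=k) f_k(x); normalise over all components.
Component likelihoods at x = 8:
  f_A = 0.15·(1−0.15)^7 = 0.15·0.320577 = 0.0480866
  f_B = 0.34·(1−0.34)^7 = 0.34·0.0545516 = 0.0185475
  f_C = 0.39·(1−0.39)^7 = 0.39·0.0314274 = 0.0122567
Weight by the priors:
  P(Z=A)·f_A = 0.28 × 0.0480866 = 0.0134642
  P(Z=B)·f_B = 0.44 × 0.0185475 = 0.00816092
  P(Z=C)·f_C = 0.28 × 0.0122567 = 0.00343188
Marginal: 0.0134642 + 0.00816092 + 0.00343188 = 0.025057
P(Intensity C | data) ≈ 0.1370

0.1370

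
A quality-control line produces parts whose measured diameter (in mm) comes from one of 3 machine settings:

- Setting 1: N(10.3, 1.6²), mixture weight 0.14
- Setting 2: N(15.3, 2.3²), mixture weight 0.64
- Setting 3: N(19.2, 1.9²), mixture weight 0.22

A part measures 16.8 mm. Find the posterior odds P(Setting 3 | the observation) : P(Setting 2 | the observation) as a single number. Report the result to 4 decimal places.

Since P(k|x) ∝ π_k f_k(x), the posterior odds are π_i f_i(x) / (π_j f_j(x)).
Evaluate each component's likelihood at the observed value:
  p_1 = 6.50148e-05
  p_2 = 0.140224
  p_3 = 0.0945547
Posterior odds = (π_3·p_3) / (π_2·p_2) = (0.22·0.0945547) / (0.64·0.140224) = 0.020802 / 0.0897435 ≈ 0.2318

0.2318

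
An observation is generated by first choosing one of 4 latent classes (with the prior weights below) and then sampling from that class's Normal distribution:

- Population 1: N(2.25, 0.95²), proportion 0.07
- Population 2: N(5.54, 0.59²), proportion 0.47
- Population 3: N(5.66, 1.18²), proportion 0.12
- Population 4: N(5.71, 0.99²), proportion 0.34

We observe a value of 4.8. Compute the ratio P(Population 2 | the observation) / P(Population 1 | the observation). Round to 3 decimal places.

Since P(k|x) ∝ w_k f_k(x), the posterior odds are w_i f_i(x) / (w_j f_j(x)).
Component likelihoods at x = 4.8:
  L_1 = 0.0114457
  L_2 = 0.307937
  L_3 = 0.259231
  L_4 = 0.264122
Posterior odds = (w_2·L_2) / (w_1·L_1) = (0.47·0.307937) / (0.07·0.0114457) = 0.14473 / 0.000801201 ≈ 180.641

180.641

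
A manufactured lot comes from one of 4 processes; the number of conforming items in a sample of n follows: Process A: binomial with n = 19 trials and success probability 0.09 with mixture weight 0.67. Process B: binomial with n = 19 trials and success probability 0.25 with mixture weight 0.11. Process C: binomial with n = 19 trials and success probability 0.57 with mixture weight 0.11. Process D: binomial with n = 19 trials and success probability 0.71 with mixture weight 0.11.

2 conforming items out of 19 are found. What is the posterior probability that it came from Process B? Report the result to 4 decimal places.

Apply Bayes' rule: the posterior for each component is proportional to its prior times its likelihood at x.
Binomial probabilities:
  p_A = C(19,2)·0.09^2·0.91^17 = 171·0.0081·0.201235 = 0.278731
  p_B = C(19,2)·0.25^2·0.75^17 = 171·0.0625·0.00751695 = 0.0803374
  p_C = C(19,2)·0.57^2·0.43^17 = 171·0.3249·5.8744e-07 = 3.2637e-05
  p_D = C(19,2)·0.71^2·0.29^17 = 171·0.5041·7.25715e-10 = 6.25574e-08
Multiply by the mixture weights:
  w_A·p_A = 0.67 × 0.278731 = 0.18675
  w_B·p_B = 0.11 × 0.0803374 = 0.00883711
  w_C·p_C = 0.11 × 3.2637e-05 = 3.59006e-06
  w_D·p_D = 0.11 × 6.25574e-08 = 6.88132e-09
Normaliser: 0.18675 + 0.00883711 + 3.59006e-06 + 6.88132e-09 = 0.19559
Responsibility of Process B: 0.00883711 / 0.19559 ≈ 0.0452

0.0452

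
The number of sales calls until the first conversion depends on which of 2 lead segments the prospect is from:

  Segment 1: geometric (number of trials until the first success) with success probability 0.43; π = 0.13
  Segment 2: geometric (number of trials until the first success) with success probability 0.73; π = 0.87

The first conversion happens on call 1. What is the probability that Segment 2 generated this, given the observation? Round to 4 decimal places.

0.9191

P(component k | x) = P(Z=k)·f_k(x) / marginal(x), where marginal(x) = Σ_j P(Z=j)·f_j(x).
Evaluate each component's likelihood at the observed value:
  p_1 = 0.43
  p_2 = 0.73
Weight by the priors:
  P(Z=1)·p_1 = 0.13 × 0.43 = 0.0559
  P(Z=2)·p_2 = 0.87 × 0.73 = 0.6351
Denominator: 0.0559 + 0.6351 = 0.691
P(Segment 2 | the observation) = 0.6351 / 0.691 ≈ 0.9191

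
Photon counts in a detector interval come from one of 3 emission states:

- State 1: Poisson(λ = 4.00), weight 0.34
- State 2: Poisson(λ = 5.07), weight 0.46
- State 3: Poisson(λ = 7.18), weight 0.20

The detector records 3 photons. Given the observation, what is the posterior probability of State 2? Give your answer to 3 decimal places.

0.453

P(component k | x) = P(Z=k)·f_k(x) / marginal(x), where marginal(x) = Σ_j P(Z=j)·f_j(x).
Evaluate each component's likelihood at the observed value:
  L_1 = 0.195367
  L_2 = 0.136458
  L_3 = 0.0469881
Prior × likelihood for each component:
  P(Z=1)·L_1 = 0.34 × 0.195367 = 0.0664247
  P(Z=2)·L_2 = 0.46 × 0.136458 = 0.0627708
  P(Z=3)·L_3 = 0.20 × 0.0469881 = 0.00939762
Marginal: 0.0664247 + 0.0627708 + 0.00939762 = 0.138593
P(State 2 | the observation) = 0.0627708 / 0.138593 ≈ 0.453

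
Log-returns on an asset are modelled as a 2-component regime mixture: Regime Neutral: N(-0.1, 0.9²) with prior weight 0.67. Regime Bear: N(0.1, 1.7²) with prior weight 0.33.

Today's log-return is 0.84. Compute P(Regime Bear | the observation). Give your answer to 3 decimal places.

0.290

Apply Bayes' rule: the posterior for each component is proportional to its prior times its likelihood at x.
Normal densities:
  L_Neutral = (1/(0.9·√(2π)))·exp(−(0.84−-0.1)²/(2·0.9²)) = 0.443269·exp(-0.54543) = 0.256915
  L_Bear = (1/(1.7·√(2π)))·exp(−(0.84−0.1)²/(2·1.7²)) = 0.234672·exp(-0.09474) = 0.21346
Unnormalised posteriors:
  π_Neutral·L_Neutral = 0.67 × 0.256915 = 0.172133
  π_Bear·L_Bear = 0.33 × 0.21346 = 0.0704417
Denominator: 0.172133 + 0.0704417 = 0.242575
P(Regime Bear | x) ≈ 0.290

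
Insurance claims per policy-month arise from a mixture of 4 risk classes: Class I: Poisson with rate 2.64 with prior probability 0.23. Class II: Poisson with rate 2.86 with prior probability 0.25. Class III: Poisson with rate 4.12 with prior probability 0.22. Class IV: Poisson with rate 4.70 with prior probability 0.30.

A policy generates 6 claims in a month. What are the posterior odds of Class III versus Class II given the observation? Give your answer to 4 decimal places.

2.2308

The posterior odds equal the prior odds times the likelihood ratio: (w_i/w_j)·(f_i(x)/f_j(x)).
Poisson probabilities:
  L_I = 0.0335547
  L_II = 0.0435293
  L_III = 0.110346
  L_IV = 0.136167
0.0242762 / 0.0108823 ≈ 2.2308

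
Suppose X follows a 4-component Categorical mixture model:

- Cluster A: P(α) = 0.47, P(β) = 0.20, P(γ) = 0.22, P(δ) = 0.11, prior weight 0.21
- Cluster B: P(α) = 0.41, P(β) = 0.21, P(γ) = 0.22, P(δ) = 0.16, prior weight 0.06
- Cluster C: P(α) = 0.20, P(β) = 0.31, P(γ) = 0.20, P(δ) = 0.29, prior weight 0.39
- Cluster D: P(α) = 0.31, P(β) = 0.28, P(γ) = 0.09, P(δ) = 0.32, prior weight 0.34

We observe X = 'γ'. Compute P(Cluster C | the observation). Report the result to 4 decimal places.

By Bayes' theorem, P(k | x) = P(Z=k) f_k(x) / Σ_j P(Z=j) f_j(x).
Evaluate each component's likelihood at the observed value:
  f_A = 0.22
  f_B = 0.22
  f_C = 0.2
  f_D = 0.09
Unnormalised posteriors:
  P(Z=A)·f_A = 0.21 × 0.22 = 0.0462
  P(Z=B)·f_B = 0.06 × 0.22 = 0.0132
  P(Z=C)·f_C = 0.39 × 0.2 = 0.078
  P(Z=D)·f_D = 0.34 × 0.09 = 0.0306
Marginal: 0.0462 + 0.0132 + 0.078 + 0.0306 = 0.168
P(Cluster C | 'γ') ≈ 0.4643

0.4643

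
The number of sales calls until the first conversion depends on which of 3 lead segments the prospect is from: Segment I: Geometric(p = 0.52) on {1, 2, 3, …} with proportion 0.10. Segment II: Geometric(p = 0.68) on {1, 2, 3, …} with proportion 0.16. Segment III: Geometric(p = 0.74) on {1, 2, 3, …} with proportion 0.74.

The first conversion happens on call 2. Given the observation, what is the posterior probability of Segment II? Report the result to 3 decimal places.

0.172

Apply Bayes' rule: the posterior for each component is proportional to its prior times its likelihood at x.
Component likelihoods at x = 2:
  f_I = 0.52·(1−0.52)^1 = 0.52·0.48 = 0.2496
  f_II = 0.68·(1−0.68)^1 = 0.68·0.32 = 0.2176
  f_III = 0.74·(1−0.74)^1 = 0.74·0.26 = 0.1924
Multiply by the mixture weights:
  w_I·f_I = 0.10 × 0.2496 = 0.02496
  w_II·f_II = 0.16 × 0.2176 = 0.034816
  w_III·f_III = 0.74 × 0.1924 = 0.142376
Marginal: 0.02496 + 0.034816 + 0.142376 = 0.202152
Responsibility of Segment II: 0.034816 / 0.202152 ≈ 0.172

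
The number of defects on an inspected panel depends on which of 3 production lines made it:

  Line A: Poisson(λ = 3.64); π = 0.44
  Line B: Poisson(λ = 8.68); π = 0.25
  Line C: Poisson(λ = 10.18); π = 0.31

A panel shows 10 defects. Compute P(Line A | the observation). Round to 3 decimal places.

P(component k | x) = π_k·f_k(x) / marginal(x), where marginal(x) = Σ_j π_j·f_j(x).
Component likelihoods at x = 10 defects:
  f_A = e^(−3.64)·3.64^10/10! = 0.00295406
  f_B = e^(−8.68)·8.68^10/10! = 0.113699
  f_C = e^(−10.18)·10.18^10/10! = 0.12491
Weight by the priors:
  π_A·f_A = 0.44 × 0.00295406 = 0.00129979
  π_B·f_B = 0.25 × 0.113699 = 0.0284248
  π_C·f_C = 0.31 × 0.12491 = 0.0387221
Sum: 0.00129979 + 0.0284248 + 0.0387221 = 0.0684467
P(Line A | data) ≈ 0.019

0.019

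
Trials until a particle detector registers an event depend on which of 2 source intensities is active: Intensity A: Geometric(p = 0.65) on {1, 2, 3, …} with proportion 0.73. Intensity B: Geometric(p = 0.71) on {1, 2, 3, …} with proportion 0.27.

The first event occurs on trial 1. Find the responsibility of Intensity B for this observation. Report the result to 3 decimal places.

0.288

By Bayes' theorem, P(k | x) = π_k f_k(x) / Σ_j π_j f_j(x).
Geometric probabilities:
  L_A = 0.65
  L_B = 0.71
Multiply by the mixture weights:
  π_A·L_A = 0.73 × 0.65 = 0.4745
  π_B·L_B = 0.27 × 0.71 = 0.1917
Denominator: 0.4745 + 0.1917 = 0.6662
So the posterior for Intensity B is 0.1917 / 0.6662 ≈ 0.288.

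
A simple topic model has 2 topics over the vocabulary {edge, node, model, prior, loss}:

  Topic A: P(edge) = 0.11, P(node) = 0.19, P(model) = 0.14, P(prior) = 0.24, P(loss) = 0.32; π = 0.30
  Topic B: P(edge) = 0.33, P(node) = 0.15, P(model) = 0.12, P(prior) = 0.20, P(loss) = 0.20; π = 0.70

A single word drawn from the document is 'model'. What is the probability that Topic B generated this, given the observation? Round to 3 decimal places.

0.667

The responsibility of component k is w_k f_k(x) divided by Σ_j w_j f_j(x).
Evaluate each component's likelihood at the observed value:
  L_A = 0.14
  L_B = 0.12
Unnormalised posteriors:
  w_A·L_A = 0.30 × 0.14 = 0.042
  w_B·L_B = 0.70 × 0.12 = 0.084
Evidence: 0.042 + 0.084 = 0.126
Responsibility of Topic B: 0.084 / 0.126 ≈ 0.667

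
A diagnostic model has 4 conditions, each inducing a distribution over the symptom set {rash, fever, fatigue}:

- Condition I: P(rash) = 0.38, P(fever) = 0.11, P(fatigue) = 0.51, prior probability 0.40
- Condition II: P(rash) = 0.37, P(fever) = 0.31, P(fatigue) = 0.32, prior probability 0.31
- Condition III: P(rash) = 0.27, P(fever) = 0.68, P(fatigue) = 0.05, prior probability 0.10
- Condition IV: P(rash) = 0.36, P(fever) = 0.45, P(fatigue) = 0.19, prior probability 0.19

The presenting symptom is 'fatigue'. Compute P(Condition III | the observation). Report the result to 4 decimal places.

The responsibility of component k is w_k f_k(x) divided by Σ_j w_j f_j(x).
Categorical probabilities:
  p_I = P(fatigue | comp) = 0.51
  p_II = P(fatigue | comp) = 0.32
  p_III = P(fatigue | comp) = 0.05
  p_IV = P(fatigue | comp) = 0.19
Unnormalised posteriors:
  w_I·p_I = 0.40 × 0.51 = 0.204
  w_II·p_II = 0.31 × 0.32 = 0.0992
  w_III·p_III = 0.10 × 0.05 = 0.005
  w_IV·p_IV = 0.19 × 0.19 = 0.0361
Denominator: 0.204 + 0.0992 + 0.005 + 0.0361 = 0.3443
P(Condition III | x) ≈ 0.0145

0.0145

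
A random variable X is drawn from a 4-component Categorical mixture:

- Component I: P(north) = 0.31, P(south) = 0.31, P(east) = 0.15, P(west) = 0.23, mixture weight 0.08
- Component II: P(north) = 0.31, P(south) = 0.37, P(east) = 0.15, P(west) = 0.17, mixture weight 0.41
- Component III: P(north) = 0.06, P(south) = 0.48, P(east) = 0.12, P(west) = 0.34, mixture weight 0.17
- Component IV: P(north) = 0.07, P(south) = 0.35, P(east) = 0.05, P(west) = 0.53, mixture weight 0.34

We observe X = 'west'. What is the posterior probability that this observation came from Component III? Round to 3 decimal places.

The responsibility of component k is π_k f_k(x) divided by Σ_j π_j f_j(x).
Categorical probabilities:
  L_I = 0.23
  L_II = 0.17
  L_III = 0.34
  L_IV = 0.53
Weight by the priors:
  π_I·L_I = 0.08 × 0.23 = 0.0184
  π_II·L_II = 0.41 × 0.17 = 0.0697
  π_III·L_III = 0.17 × 0.34 = 0.0578
  π_IV·L_IV = 0.34 × 0.53 = 0.1802
Denominator: 0.0184 + 0.0697 + 0.0578 + 0.1802 = 0.3261
P(Component III | x) ≈ 0.177

0.177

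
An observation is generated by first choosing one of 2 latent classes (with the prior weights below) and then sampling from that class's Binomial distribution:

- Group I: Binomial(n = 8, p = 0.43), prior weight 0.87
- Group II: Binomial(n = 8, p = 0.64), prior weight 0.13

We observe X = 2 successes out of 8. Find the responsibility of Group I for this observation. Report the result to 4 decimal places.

0.9794

Posterior ∝ prior × likelihood, so P(k | x) ∝ π_k f_k(x); normalise over all components.
Evaluate each component's likelihood at the observed value:
  p_I = C(8,2)·0.43^2·0.57^6 = 28·0.1849·0.0342964 = 0.17756
  p_II = C(8,2)·0.64^2·0.36^6 = 28·0.4096·0.00217678 = 0.0249651
Unnormalised posteriors:
  π_I·p_I = 0.87 × 0.17756 = 0.154477
  π_II·p_II = 0.13 × 0.0249651 = 0.00324546
Normaliser: 0.154477 + 0.00324546 = 0.157722
P(Group I | x) = 0.154477 / 0.157722 ≈ 0.9794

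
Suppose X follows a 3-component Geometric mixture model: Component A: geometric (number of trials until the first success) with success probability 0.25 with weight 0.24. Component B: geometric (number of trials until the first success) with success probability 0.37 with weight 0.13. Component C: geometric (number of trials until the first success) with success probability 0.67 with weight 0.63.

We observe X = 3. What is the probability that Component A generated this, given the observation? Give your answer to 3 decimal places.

0.342

Apply Bayes' rule: the posterior for each component is proportional to its prior times its likelihood at x.
Component likelihoods at x = 3:
  L_A = 0.25·(1−0.25)^2 = 0.25·0.5625 = 0.140625
  L_B = 0.37·(1−0.37)^2 = 0.37·0.3969 = 0.146853
  L_C = 0.67·(1−0.67)^2 = 0.67·0.1089 = 0.072963
Multiply by the mixture weights:
  w_A·L_A = 0.24 × 0.140625 = 0.03375
  w_B·L_B = 0.13 × 0.146853 = 0.0190909
  w_C·L_C = 0.63 × 0.072963 = 0.0459667
Marginal: 0.03375 + 0.0190909 + 0.0459667 = 0.0988076
So the posterior for Component A is 0.03375 / 0.0988076 ≈ 0.342.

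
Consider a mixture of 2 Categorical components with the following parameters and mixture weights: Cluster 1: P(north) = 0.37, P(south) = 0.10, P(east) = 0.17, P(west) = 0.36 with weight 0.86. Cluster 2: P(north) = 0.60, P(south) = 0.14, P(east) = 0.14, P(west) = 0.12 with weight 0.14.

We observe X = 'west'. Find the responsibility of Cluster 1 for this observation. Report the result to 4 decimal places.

0.9485

P(component k | x) = π_k·f_k(x) / marginal(x), where marginal(x) = Σ_j π_j·f_j(x).
Categorical probabilities:
  L_1 = 0.36
  L_2 = 0.12
Weight by the priors:
  π_1·L_1 = 0.86 × 0.36 = 0.3096
  π_2·L_2 = 0.14 × 0.12 = 0.0168
Normaliser: 0.3096 + 0.0168 = 0.3264
Responsibility of Cluster 1: 0.3096 / 0.3264 ≈ 0.9485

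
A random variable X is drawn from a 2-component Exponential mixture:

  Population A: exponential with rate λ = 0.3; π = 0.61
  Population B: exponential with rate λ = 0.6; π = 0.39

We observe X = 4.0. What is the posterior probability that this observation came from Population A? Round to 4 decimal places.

0.7220

The responsibility of component k is π_k f_k(x) divided by Σ_j π_j f_j(x).
Exponential densities:
  f_A = 0.3·e^(−0.3·4.0) = 0.3·e^(−1.2000) = 0.0903583
  f_B = 0.6·e^(−0.6·4.0) = 0.6·e^(−2.4000) = 0.0544308
Weight by the priors:
  π_A·f_A = 0.61 × 0.0903583 = 0.0551185
  π_B·f_B = 0.39 × 0.0544308 = 0.021228
Normaliser: 0.0551185 + 0.021228 = 0.0763465
P(Population A | the observation) ≈ 0.7220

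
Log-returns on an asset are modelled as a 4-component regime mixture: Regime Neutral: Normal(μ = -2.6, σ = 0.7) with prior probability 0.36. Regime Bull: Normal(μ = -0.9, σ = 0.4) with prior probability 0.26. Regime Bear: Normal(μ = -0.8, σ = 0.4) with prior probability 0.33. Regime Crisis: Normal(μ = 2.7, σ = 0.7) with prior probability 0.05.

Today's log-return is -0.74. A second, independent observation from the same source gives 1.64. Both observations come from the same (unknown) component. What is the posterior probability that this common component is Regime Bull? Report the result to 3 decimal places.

By Bayes' theorem, P(k | x) = π_k f_k(x) / Σ_j π_j f_j(x).
Since both observations come from the same component, the likelihood for component k is f_k(x₁)·f_k(x₂).
  f_Neutral = [0.016698] × [6.15037e-09] = 1.02699e-10
  f_Bull = [0.920675] × [1.74957e-09] = 1.61078e-09
  f_Bear = [0.986198] × [8.29471e-09] = 8.18023e-09
  f_Crisis = [3.24834e-06] × [0.181084] = 5.88223e-07
Multiply by the mixture weights:
  π_Neutral·f_Neutral = 0.36 × 1.02699e-10 = 3.69716e-11
  π_Bull·f_Bull = 0.26 × 1.61078e-09 = 4.18804e-10
  π_Bear·f_Bear = 0.33 × 8.18023e-09 = 2.69948e-09
  π_Crisis·f_Crisis = 0.05 × 5.88223e-07 = 2.94111e-08
Evidence: 3.69716e-11 + 4.18804e-10 + 2.69948e-09 + 2.94111e-08 = 3.25664e-08
P(Regime Bull | data) = 4.18804e-10 / 3.25664e-08 ≈ 0.013

0.013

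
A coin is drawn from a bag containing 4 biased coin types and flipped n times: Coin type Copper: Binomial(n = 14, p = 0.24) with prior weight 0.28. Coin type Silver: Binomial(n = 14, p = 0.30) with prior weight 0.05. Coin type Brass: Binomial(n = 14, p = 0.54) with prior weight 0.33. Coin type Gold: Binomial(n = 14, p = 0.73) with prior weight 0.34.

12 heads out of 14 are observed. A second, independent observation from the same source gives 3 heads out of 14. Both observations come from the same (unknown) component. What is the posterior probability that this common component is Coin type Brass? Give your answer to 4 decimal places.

0.9080

Posterior ∝ prior × likelihood, so P(k | x) ∝ π_k f_k(x); normalise over all components.
Since both observations come from the same component, the likelihood for component k is f_k(x₁)·f_k(x₂).
  p_Copper = [1.91957e-06] × [0.245858] = 4.71941e-07
  p_Silver = [2.3697e-05] × [0.194332] = 4.60507e-06
  p_Brass = [0.0118381] × [0.0111846] = 0.000132404
  p_Gold = [0.15193] × [7.87175e-05] = 1.19595e-05
Weight by the priors:
  π_Copper·p_Copper = 0.28 × 4.71941e-07 = 1.32144e-07
  π_Silver·p_Silver = 0.05 × 4.60507e-06 = 2.30253e-07
  π_Brass·p_Brass = 0.33 × 0.000132404 = 4.36933e-05
  π_Gold·p_Gold = 0.34 × 1.19595e-05 = 4.06624e-06
Evidence: 1.32144e-07 + 2.30253e-07 + 4.36933e-05 + 4.06624e-06 = 4.81219e-05
P(Coin type Brass | x₁, x₂) = 4.36933e-05 / 4.81219e-05 ≈ 0.9080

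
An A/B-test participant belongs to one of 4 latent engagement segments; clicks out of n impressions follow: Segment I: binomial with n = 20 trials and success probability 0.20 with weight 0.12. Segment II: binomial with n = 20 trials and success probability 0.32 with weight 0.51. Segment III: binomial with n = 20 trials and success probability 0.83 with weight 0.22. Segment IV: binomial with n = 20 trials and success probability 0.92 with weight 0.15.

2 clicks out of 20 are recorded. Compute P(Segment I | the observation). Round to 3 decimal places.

Apply Bayes' rule: the posterior for each component is proportional to its prior times its likelihood at x.
Binomial probabilities:
  L_I = C(20,2)·0.20^2·0.80^18 = 190·0.04·0.0180144 = 0.136909
  L_II = C(20,2)·0.32^2·0.68^18 = 190·0.1024·0.000966408 = 0.0188024
  L_III = C(20,2)·0.83^2·0.17^18 = 190·0.6889·1.40631e-14 = 1.84073e-12
  L_IV = C(20,2)·0.92^2·0.08^18 = 190·0.8464·1.80144e-20 = 2.897e-18
Multiply by the mixture weights:
  π_I·L_I = 0.12 × 0.136909 = 0.0164291
  π_II·L_II = 0.51 × 0.0188024 = 0.00958924
  π_III·L_III = 0.22 × 1.84073e-12 = 4.04961e-13
  π_IV·L_IV = 0.15 × 2.897e-18 = 4.34551e-19
Marginal: 0.0164291 + 0.00958924 + 4.04961e-13 + 4.34551e-19 = 0.0260184
So the posterior for Segment I is 0.0164291 / 0.0260184 ≈ 0.631.

0.631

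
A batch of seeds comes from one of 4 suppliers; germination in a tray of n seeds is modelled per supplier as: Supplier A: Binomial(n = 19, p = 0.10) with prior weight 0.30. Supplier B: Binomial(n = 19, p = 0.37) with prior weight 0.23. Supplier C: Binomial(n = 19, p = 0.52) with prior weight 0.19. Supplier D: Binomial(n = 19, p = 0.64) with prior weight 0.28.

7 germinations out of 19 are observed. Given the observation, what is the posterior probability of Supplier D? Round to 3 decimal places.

0.048

The responsibility of component k is π_k f_k(x) divided by Σ_j π_j f_j(x).
Evaluate each component's likelihood at the observed value:
  p_A = C(19,7)·0.10^7·0.90^12 = 50388·1e-07·0.28243 = 0.00142311
  p_B = C(19,7)·0.37^7·0.63^12 = 50388·0.000949319·0.00390919 = 0.186993
  p_C = C(19,7)·0.52^7·0.48^12 = 50388·0.0102807·0.000149587 = 0.0774899
  p_D = C(19,7)·0.64^7·0.36^12 = 50388·0.0439805·4.73838e-06 = 0.0105007
Prior × likelihood for each component:
  π_A·p_A = 0.30 × 0.00142311 = 0.000426932
  π_B·p_B = 0.23 × 0.186993 = 0.0430084
  π_C·p_C = 0.19 × 0.0774899 = 0.0147231
  π_D·p_D = 0.28 × 0.0105007 = 0.00294019
Evidence: 0.000426932 + 0.0430084 + 0.0147231 + 0.00294019 = 0.0610986
Responsibility of Supplier D: 0.00294019 / 0.0610986 ≈ 0.048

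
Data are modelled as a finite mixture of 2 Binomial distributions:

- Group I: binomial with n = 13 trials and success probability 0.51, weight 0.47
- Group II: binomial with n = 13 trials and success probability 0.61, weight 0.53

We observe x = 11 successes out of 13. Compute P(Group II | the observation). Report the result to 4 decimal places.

Apply Bayes' rule: the posterior for each component is proportional to its prior times its likelihood at x.
Evaluate each component's likelihood at the observed value:
  f_I = 0.01137
  f_II = 0.051624
Multiply by the mixture weights:
  w_I·f_I = 0.47 × 0.01137 = 0.00534388
  w_II·f_II = 0.53 × 0.051624 = 0.0273607
Normaliser: 0.00534388 + 0.0273607 = 0.0327046
P(Group II | the observation) ≈ 0.8366

0.8366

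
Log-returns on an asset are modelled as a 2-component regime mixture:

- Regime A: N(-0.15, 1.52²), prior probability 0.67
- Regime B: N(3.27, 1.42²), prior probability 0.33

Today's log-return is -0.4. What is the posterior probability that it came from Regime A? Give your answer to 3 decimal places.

P(component k | x) = π_k·f_k(x) / marginal(x), where marginal(x) = Σ_j π_j·f_j(x).
Evaluate each component's likelihood at the observed value:
  L_A = 0.258936
  L_B = 0.00995746
Multiply by the mixture weights:
  π_A·L_A = 0.67 × 0.258936 = 0.173487
  π_B·L_B = 0.33 × 0.00995746 = 0.00328596
Sum: 0.173487 + 0.00328596 = 0.176773
Responsibility of Regime A: 0.173487 / 0.176773 ≈ 0.981

0.981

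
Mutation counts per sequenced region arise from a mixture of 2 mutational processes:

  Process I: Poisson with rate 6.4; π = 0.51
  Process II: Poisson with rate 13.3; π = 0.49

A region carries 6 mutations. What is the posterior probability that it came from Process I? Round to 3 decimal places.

By Bayes' theorem, P(k | x) = w_k f_k(x) / Σ_j w_j f_j(x).
Poisson probabilities:
  L_I = 0.158585
  L_II = 0.0128724
Weight by the priors:
  w_I·L_I = 0.51 × 0.158585 = 0.0808785
  w_II·L_II = 0.49 × 0.0128724 = 0.00630749
Denominator: 0.0808785 + 0.00630749 = 0.0871859
So the posterior for Process I is 0.0808785 / 0.0871859 ≈ 0.928.

0.928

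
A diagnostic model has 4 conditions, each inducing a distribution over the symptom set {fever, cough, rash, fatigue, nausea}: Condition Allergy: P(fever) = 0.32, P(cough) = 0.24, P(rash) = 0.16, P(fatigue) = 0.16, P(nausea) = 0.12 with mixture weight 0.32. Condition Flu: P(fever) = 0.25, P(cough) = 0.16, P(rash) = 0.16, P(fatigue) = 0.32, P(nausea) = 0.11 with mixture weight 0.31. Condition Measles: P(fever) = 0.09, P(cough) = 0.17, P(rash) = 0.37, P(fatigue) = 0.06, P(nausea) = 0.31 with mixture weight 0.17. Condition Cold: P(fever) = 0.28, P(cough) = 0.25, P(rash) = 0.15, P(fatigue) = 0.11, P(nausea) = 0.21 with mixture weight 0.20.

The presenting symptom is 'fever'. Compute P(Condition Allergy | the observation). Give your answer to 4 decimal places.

0.4076

Apply Bayes' rule: the posterior for each component is proportional to its prior times its likelihood at x.
Evaluate each component's likelihood at the observed value:
  p_Allergy = 0.32
  p_Flu = 0.25
  p_Measles = 0.09
  p_Cold = 0.28
Weight by the priors:
  P(Z=Allergy)·p_Allergy = 0.32 × 0.32 = 0.1024
  P(Z=Flu)·p_Flu = 0.31 × 0.25 = 0.0775
  P(Z=Measles)·p_Measles = 0.17 × 0.09 = 0.0153
  P(Z=Cold)·p_Cold = 0.20 × 0.28 = 0.056
Evidence: 0.1024 + 0.0775 + 0.0153 + 0.056 = 0.2512
P(Condition Allergy | x) ≈ 0.4076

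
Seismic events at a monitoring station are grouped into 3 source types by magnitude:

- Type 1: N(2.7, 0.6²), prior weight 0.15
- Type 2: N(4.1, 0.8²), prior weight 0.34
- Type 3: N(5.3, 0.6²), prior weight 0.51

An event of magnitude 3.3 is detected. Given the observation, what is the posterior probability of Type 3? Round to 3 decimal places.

By Bayes' theorem, P(k | x) = π_k f_k(x) / Σ_j π_j f_j(x).
Normal densities:
  L_1 = (1/(0.6·√(2π)))·exp(−(3.3−2.7)²/(2·0.6²)) = 0.664904·exp(-0.50000) = 0.403285
  L_2 = (1/(0.8·√(2π)))·exp(−(3.3−4.1)²/(2·0.8²)) = 0.498678·exp(-0.50000) = 0.302463
  L_3 = (1/(0.6·√(2π)))·exp(−(3.3−5.3)²/(2·0.6²)) = 0.664904·exp(-5.55556) = 0.00257046
Weight by the priors:
  π_1·L_1 = 0.15 × 0.403285 = 0.0604927
  π_2·L_2 = 0.34 × 0.302463 = 0.102838
  π_3·L_3 = 0.51 × 0.00257046 = 0.00131094
Denominator: 0.0604927 + 0.102838 + 0.00131094 = 0.164641
So the posterior for Type 3 is 0.00131094 / 0.164641 ≈ 0.008.

0.008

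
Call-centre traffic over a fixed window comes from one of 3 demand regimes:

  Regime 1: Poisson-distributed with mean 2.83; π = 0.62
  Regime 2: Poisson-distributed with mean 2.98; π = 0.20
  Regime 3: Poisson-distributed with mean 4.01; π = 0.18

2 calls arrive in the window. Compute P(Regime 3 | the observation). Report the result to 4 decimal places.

0.1205

P(component k | x) = π_k·f_k(x) / marginal(x), where marginal(x) = Σ_j π_j·f_j(x).
Poisson probabilities:
  f_1 = e^(−2.83)·2.83^2/2! = 0.236314
  f_2 = e^(−2.98)·2.98^2/2! = 0.22553
  f_3 = e^(−4.01)·4.01^2/2! = 0.145793
Prior × likelihood for each component:
  π_1·f_1 = 0.62 × 0.236314 = 0.146515
  π_2·f_2 = 0.20 × 0.22553 = 0.0451061
  π_3·f_3 = 0.18 × 0.145793 = 0.0262428
Normaliser: 0.146515 + 0.0451061 + 0.0262428 = 0.217864
P(Regime 3 | 2 calls) ≈ 0.1205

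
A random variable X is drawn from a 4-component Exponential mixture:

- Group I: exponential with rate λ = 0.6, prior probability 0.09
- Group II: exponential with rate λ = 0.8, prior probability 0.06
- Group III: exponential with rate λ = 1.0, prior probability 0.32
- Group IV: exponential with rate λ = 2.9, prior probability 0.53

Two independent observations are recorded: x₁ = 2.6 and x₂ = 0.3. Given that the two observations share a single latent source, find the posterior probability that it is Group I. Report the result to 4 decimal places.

0.2027

P(component k | x) = P(Z=k)·f_k(x) / marginal(x), where marginal(x) = Σ_j P(Z=j)·f_j(x).
Since both observations come from the same component, the likelihood for component k is f_k(x₁)·f_k(x₂).
  p_I = [0.6·e^(−0.6·2.6) = 0.6·e^(−1.5600) = 0.126082] × [0.501162] = 0.0631873
  p_II = [0.8·e^(−0.8·2.6) = 0.8·e^(−2.0800) = 0.0999442] × [0.629302] = 0.0628951
  p_III = [1.0·e^(−1.0·2.6) = 1.0·e^(−2.6000) = 0.0742736] × [0.740818] = 0.0550232
  p_IV = [2.9·e^(−2.9·2.6) = 2.9·e^(−7.5400) = 0.00154105] × [1.21496] = 0.00187232
Weight by the priors:
  P(Z=I)·p_I = 0.09 × 0.0631873 = 0.00568686
  P(Z=II)·p_II = 0.06 × 0.0628951 = 0.00377371
  P(Z=III)·p_III = 0.32 × 0.0550232 = 0.0176074
  P(Z=IV)·p_IV = 0.53 × 0.00187232 = 0.000992328
Denominator: 0.00568686 + 0.00377371 + 0.0176074 + 0.000992328 = 0.0280603
P(Group I | x₁,x₂) = 0.00568686 / 0.0280603 ≈ 0.2027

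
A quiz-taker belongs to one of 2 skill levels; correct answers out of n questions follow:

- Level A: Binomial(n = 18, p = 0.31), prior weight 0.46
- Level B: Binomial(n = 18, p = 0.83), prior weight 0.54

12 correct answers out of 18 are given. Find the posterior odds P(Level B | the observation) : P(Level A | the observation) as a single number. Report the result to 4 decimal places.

35.6313

Only the two components matter; the odds are (π_i f_i(x)) / (π_j f_j(x)).
Binomial probabilities:
  L_A = 0.001578
  L_B = 0.0478963
0.025864 / 0.000725879 ≈ 35.6313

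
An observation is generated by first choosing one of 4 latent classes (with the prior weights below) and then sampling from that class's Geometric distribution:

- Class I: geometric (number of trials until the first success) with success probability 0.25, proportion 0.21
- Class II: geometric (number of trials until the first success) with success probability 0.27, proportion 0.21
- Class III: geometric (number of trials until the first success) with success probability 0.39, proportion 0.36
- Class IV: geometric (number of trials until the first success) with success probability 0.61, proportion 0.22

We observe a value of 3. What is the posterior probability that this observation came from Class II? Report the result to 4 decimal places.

Apply Bayes' rule: the posterior for each component is proportional to its prior times its likelihood at x.
Evaluate each component's likelihood at the observed value:
  L_I = 0.140625
  L_II = 0.143883
  L_III = 0.145119
  L_IV = 0.092781
Unnormalised posteriors:
  π_I·L_I = 0.21 × 0.140625 = 0.0295312
  π_II·L_II = 0.21 × 0.143883 = 0.0302154
  π_III·L_III = 0.36 × 0.145119 = 0.0522428
  π_IV·L_IV = 0.22 × 0.092781 = 0.0204118
Denominator: 0.0295312 + 0.0302154 + 0.0522428 + 0.0204118 = 0.132401
P(Class II | data) = 0.0302154 / 0.132401 ≈ 0.2282

0.2282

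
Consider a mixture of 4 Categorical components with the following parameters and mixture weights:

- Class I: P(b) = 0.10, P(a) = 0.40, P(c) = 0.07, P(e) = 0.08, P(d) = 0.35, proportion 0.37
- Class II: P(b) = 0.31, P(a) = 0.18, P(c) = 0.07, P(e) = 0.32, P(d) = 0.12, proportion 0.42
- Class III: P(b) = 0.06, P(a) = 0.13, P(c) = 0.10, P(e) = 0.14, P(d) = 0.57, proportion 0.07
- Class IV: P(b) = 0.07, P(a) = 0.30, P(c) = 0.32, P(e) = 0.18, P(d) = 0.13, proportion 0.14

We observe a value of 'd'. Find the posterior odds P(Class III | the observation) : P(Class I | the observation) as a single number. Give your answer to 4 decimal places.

Posterior odds = (w_i f_i(x)) / (w_j f_j(x)); the normalising sum cancels.
Component likelihoods at x = 'd':
  L_I = 0.35
  L_II = 0.12
  L_III = 0.57
  L_IV = 0.13
Posterior odds = (w_III·L_III) / (w_I·L_I) = (0.07·0.57) / (0.37·0.35) = 0.0399 / 0.1295 ≈ 0.3081

0.3081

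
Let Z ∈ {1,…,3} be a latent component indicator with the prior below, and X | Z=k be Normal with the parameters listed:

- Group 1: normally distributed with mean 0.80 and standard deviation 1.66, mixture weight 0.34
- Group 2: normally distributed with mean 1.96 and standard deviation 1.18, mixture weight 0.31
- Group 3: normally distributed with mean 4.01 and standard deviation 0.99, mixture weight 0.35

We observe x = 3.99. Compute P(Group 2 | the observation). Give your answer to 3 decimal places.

0.134

The responsibility of component k is P(Z=k) f_k(x) divided by Σ_j P(Z=j) f_j(x).
Normal densities:
  L_1 = (1/(1.66·√(2π)))·exp(−(3.99−0.80)²/(2·1.66²)) = 0.240327·exp(-1.84644) = 0.0379231
  L_2 = (1/(1.18·√(2π)))·exp(−(3.99−1.96)²/(2·1.18²)) = 0.338087·exp(-1.47978) = 0.076978
  L_3 = (1/(0.99·√(2π)))·exp(−(3.99−4.01)²/(2·0.99²)) = 0.402972·exp(-0.00020) = 0.40289
Multiply by the mixture weights:
  P(Z=1)·L_1 = 0.34 × 0.0379231 = 0.0128938
  P(Z=2)·L_2 = 0.31 × 0.076978 = 0.0238632
  P(Z=3)·L_3 = 0.35 × 0.40289 = 0.141011
Evidence: 0.0128938 + 0.0238632 + 0.141011 = 0.177768
So the posterior for Group 2 is 0.0238632 / 0.177768 ≈ 0.134.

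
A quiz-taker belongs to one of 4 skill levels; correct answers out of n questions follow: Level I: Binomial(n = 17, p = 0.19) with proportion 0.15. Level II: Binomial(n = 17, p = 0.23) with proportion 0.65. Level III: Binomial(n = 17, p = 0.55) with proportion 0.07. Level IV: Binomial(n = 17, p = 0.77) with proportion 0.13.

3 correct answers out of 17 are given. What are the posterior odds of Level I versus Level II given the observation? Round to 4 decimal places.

The posterior odds equal the prior odds times the likelihood ratio: (π_i/π_j)·(f_i(x)/f_j(x)).
Component likelihoods at x = 3 correct answers out of 17:
  f_I = C(17,3)·0.19^3·0.81^14 = 680·0.006859·0.0523348 = 0.244096
  f_II = C(17,3)·0.23^3·0.77^14 = 680·0.012167·0.0257555 = 0.21309
  f_III = C(17,3)·0.55^3·0.45^14 = 680·0.166375·1.39629e-05 = 0.00157969
  f_IV = C(17,3)·0.77^3·0.23^14 = 680·0.456533·1.15928e-09 = 3.59891e-07
Posterior odds = (π_I·f_I) / (π_II·f_II) = (0.15·0.244096) / (0.65·0.21309) = 0.0366143 / 0.138508 ≈ 0.2643

0.2643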